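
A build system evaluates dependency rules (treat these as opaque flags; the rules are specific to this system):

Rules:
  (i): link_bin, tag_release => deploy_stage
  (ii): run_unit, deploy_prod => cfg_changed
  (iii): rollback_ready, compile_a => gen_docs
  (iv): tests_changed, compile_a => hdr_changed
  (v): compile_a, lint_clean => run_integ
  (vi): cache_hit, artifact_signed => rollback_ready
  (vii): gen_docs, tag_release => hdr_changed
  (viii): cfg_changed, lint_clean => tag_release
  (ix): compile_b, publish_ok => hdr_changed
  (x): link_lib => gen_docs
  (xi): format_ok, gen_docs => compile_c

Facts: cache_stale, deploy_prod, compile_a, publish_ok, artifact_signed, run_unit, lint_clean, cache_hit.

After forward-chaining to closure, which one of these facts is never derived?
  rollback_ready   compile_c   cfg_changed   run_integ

compile_c

Round 1 — (ii), (v), (vi), derive cfg_changed, run_integ, rollback_ready.
Round 2 — (iii), (viii), derive gen_docs, tag_release.
Round 3 — (vii), derive hdr_changed.
Derived: run_integ (round 1), cfg_changed (round 1), rollback_ready (round 1). compile_c never appears in any round.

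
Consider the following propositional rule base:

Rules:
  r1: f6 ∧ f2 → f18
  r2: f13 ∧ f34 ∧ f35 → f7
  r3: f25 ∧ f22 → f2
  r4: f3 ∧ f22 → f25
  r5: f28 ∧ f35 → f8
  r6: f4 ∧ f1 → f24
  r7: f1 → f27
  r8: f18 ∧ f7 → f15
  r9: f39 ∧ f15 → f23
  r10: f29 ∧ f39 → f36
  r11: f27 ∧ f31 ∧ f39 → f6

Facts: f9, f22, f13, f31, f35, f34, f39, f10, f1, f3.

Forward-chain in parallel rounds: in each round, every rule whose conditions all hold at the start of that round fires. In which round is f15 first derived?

[1] r2 [f13 ∧ f34 ∧ f35 → f7]; r4 [f3 ∧ f22 → f25]; r7 [f1 → f27]. ⇒ new: f7, f25, f27.
[2] r3 [f25 ∧ f22 → f2]; r11 [f27 ∧ f31 ∧ f39 → f6]. ⇒ new: f2, f6.
[3] r1 [f6 ∧ f2 → f18]. ⇒ new: f18.
[4] r8 [f18 ∧ f7 → f15]. ⇒ new: f15.
f15 first appears in round 4.

4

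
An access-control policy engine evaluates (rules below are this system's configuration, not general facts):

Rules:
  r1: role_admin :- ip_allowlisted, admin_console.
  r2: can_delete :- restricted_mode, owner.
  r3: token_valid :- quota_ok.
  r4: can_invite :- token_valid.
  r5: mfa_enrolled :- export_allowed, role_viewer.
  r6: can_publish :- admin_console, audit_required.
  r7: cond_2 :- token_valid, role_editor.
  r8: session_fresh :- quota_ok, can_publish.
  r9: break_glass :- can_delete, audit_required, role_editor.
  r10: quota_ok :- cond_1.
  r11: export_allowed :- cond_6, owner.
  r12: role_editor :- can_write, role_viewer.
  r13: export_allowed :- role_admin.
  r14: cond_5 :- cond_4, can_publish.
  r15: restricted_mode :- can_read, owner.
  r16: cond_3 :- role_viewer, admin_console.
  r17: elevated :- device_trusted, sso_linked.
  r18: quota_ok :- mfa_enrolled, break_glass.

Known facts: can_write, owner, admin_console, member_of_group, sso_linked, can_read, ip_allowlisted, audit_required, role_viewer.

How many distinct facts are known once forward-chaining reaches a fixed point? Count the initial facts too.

Round 1 — r1, r6, r12, r15, r16, derive role_admin, can_publish, role_editor, restricted_mode, cond_3.
Round 2 — r2, r13, derive can_delete, export_allowed.
Round 3 — r5, r9, derive mfa_enrolled, break_glass.
Round 4 — r18, derive quota_ok.
Round 5 — r3, r8, derive token_valid, session_fresh.
Round 6 — r4, r7, derive can_invite, cond_2.
Closure: {admin_console, audit_required, break_glass, can_delete, can_invite, can_publish, can_read, can_write, cond_2, cond_3, export_allowed, ip_allowlisted, member_of_group, mfa_enrolled, owner, quota_ok, restricted_mode, role_admin, role_editor, role_viewer, session_fresh, sso_linked, token_valid} — 23 facts.

23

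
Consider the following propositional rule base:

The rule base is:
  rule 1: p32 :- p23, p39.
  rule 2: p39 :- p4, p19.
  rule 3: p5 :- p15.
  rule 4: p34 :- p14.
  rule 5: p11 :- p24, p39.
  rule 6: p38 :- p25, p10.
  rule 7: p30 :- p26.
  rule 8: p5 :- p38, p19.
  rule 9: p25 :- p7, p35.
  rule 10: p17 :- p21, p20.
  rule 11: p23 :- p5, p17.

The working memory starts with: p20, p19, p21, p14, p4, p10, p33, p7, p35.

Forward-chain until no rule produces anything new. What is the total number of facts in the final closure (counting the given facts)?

Round 1: rule 2 [p39 :- p4, p19.]; rule 4 [p34 :- p14.]; rule 9 [p25 :- p7, p35.]; rule 10 [p17 :- p21, p20.]. Adds p39, p34, p25, p17.
Round 2: rule 6 [p38 :- p25, p10.]. Adds p38.
Round 3: rule 8 [p5 :- p38, p19.]. Adds p5.
Round 4: rule 11 [p23 :- p5, p17.]. Adds p23.
Round 5: rule 1 [p32 :- p23, p39.]. Adds p32.
Closure: {p10, p14, p17, p19, p20, p21, p23, p25, p32, p33, p34, p35, p38, p39, p4, p5, p7} — 17 facts.

17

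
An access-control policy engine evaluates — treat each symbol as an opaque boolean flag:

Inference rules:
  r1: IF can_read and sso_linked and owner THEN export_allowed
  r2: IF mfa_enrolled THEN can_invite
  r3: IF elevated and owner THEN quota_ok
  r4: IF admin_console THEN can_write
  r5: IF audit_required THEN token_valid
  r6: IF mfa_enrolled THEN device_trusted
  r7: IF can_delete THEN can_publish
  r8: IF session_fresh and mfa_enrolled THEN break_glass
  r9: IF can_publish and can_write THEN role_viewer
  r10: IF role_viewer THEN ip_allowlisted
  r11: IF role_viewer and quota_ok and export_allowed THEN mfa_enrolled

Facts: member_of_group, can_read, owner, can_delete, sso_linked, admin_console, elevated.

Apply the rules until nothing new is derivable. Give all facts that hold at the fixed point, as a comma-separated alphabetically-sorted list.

admin_console, can_delete, can_invite, can_publish, can_read, can_write, device_trusted, elevated, export_allowed, ip_allowlisted, member_of_group, mfa_enrolled, owner, quota_ok, role_viewer, sso_linked

[1] r1 [IF can_read and sso_linked and owner THEN export_allowed]; r3 [IF elevated and owner THEN quota_ok]; r4 [IF admin_console THEN can_write]; r7 [IF can_delete THEN can_publish]. ⇒ new: export_allowed, quota_ok, can_write, can_publish.
[2] r9 [IF can_publish and can_write THEN role_viewer]. ⇒ new: role_viewer.
[3] r10 [IF role_viewer THEN ip_allowlisted]; r11 [IF role_viewer and quota_ok and export_allowed THEN mfa_enrolled]. ⇒ new: ip_allowlisted, mfa_enrolled.
[4] r2 [IF mfa_enrolled THEN can_invite]; r6 [IF mfa_enrolled THEN device_trusted]. ⇒ new: can_invite, device_trusted.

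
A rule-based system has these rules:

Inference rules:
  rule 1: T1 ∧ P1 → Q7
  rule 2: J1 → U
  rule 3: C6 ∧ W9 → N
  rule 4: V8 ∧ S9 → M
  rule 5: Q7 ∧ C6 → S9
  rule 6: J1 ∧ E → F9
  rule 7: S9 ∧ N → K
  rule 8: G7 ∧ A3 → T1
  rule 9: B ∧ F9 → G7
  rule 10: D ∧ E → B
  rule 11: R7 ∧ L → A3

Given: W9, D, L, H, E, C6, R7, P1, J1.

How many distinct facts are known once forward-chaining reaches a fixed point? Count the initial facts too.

19

Round 1 — rule 2, rule 3, rule 6, rule 10, rule 11, derive U, N, F9, B, A3.
Round 2 — rule 9, derive G7.
Round 3 — rule 8, derive T1.
Round 4 — rule 1, derive Q7.
Round 5 — rule 5, derive S9.
Round 6 — rule 7, derive K.
Closure: {A3, B, C6, D, E, F9, G7, H, J1, K, L, N, P1, Q7, R7, S9, T1, U, W9} — 19 facts.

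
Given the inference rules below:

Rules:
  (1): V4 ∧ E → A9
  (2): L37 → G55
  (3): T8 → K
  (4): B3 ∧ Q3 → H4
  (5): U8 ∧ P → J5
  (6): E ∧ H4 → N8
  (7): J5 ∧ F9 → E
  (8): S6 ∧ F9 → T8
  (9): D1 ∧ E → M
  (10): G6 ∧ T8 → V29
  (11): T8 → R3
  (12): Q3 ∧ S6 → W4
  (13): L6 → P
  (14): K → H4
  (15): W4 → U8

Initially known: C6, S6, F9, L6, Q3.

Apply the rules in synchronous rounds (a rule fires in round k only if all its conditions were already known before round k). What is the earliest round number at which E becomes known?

4

Round 1 fires (8), (12), (13), giving T8, W4, P.
Round 2 fires (3), (11), (15), giving K, R3, U8.
Round 3 fires (5), (14), giving J5, H4.
Round 4 fires (7), giving E.
E first appears in round 4.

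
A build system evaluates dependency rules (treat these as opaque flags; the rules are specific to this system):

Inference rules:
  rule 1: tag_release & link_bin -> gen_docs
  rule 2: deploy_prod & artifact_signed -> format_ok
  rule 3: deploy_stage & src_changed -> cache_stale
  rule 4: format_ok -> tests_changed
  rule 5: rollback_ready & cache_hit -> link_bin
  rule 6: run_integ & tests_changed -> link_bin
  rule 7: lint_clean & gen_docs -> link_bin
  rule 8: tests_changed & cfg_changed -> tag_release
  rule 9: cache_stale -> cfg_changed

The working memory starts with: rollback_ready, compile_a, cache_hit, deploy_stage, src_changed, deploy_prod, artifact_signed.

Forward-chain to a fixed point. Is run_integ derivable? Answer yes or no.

no

Round 1 — rule 2, rule 3, rule 5, derive format_ok, cache_stale, link_bin.
Round 2 — rule 4, rule 9, derive tests_changed, cfg_changed.
Round 3 — rule 8, derive tag_release.
Round 4 — rule 1, derive gen_docs.
Fixed point reached. No rule has run_integ as a consequent, and it is not given.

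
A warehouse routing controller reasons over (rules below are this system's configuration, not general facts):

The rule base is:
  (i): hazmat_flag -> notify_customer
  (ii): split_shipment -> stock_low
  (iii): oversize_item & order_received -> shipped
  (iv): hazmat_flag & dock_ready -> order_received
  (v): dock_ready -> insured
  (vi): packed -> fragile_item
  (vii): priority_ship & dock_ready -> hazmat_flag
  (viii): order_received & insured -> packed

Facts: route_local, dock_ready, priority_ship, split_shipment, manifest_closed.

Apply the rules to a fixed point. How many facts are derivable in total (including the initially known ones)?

Round 1: (ii) [split_shipment -> stock_low]; (v) [dock_ready -> insured]; (vii) [priority_ship & dock_ready -> hazmat_flag]. New: stock_low, insured, hazmat_flag.
Round 2: (i) [hazmat_flag -> notify_customer]; (iv) [hazmat_flag & dock_ready -> order_received]. New: notify_customer, order_received.
Round 3: (viii) [order_received & insured -> packed]. New: packed.
Round 4: (vi) [packed -> fragile_item]. New: fragile_item.
Closure: {dock_ready, fragile_item, hazmat_flag, insured, manifest_closed, notify_customer, order_received, packed, priority_ship, route_local, split_shipment, stock_low} — 12 facts.

12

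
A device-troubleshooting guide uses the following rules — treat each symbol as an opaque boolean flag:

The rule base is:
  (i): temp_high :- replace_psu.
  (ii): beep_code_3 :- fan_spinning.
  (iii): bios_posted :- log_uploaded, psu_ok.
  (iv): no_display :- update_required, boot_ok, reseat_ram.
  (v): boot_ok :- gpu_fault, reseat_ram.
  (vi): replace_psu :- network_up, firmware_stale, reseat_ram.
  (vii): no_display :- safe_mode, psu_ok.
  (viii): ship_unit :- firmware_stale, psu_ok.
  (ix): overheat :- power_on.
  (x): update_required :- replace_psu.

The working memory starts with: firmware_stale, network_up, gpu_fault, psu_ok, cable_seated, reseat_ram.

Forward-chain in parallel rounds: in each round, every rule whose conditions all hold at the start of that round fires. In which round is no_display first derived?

Round 1: (v) [boot_ok :- gpu_fault, reseat_ram.]; (vi) [replace_psu :- network_up, firmware_stale, reseat_ram.]; (viii) [ship_unit :- firmware_stale, psu_ok.]. New: boot_ok, replace_psu, ship_unit.
Round 2: (i) [temp_high :- replace_psu.]; (x) [update_required :- replace_psu.]. New: temp_high, update_required.
Round 3: (iv) [no_display :- update_required, boot_ok, reseat_ram.]. New: no_display.
no_display first appears in round 3.

3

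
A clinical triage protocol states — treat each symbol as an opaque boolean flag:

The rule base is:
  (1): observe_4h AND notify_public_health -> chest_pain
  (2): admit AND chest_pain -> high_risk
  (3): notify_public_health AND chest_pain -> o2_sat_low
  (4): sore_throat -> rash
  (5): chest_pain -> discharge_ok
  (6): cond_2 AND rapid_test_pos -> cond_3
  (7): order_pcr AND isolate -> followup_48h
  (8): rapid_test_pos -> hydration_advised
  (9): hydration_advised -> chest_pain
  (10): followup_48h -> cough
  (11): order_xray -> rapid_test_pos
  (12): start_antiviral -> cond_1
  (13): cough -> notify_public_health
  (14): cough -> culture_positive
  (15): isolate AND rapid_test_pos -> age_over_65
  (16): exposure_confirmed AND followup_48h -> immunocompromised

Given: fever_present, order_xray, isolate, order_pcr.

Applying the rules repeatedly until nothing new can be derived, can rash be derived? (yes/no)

Round 1: (7) [order_pcr AND isolate -> followup_48h]; (11) [order_xray -> rapid_test_pos]. New: followup_48h, rapid_test_pos.
Round 2: (8) [rapid_test_pos -> hydration_advised]; (10) [followup_48h -> cough]; (15) [isolate AND rapid_test_pos -> age_over_65]. New: hydration_advised, cough, age_over_65.
Round 3: (9) [hydration_advised -> chest_pain]; (13) [cough -> notify_public_health]; (14) [cough -> culture_positive]. New: chest_pain, notify_public_health, culture_positive.
Round 4: (3) [notify_public_health AND chest_pain -> o2_sat_low]; (5) [chest_pain -> discharge_ok]. New: o2_sat_low, discharge_ok.
Fixed point reached. rash is concluded only by (4); (4) needs sore_throat (never derived).

no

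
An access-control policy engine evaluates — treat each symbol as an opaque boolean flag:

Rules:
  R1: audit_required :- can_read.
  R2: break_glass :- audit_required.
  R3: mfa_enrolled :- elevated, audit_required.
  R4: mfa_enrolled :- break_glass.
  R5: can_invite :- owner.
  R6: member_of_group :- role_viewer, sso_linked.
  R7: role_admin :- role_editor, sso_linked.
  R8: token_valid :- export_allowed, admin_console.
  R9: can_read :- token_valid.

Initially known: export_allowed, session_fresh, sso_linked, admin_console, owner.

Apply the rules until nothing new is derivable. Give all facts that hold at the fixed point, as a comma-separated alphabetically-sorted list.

admin_console, audit_required, break_glass, can_invite, can_read, export_allowed, mfa_enrolled, owner, session_fresh, sso_linked, token_valid

Round 1 — R5, R8, derive can_invite, token_valid.
Round 2 — R9, derive can_read.
Round 3 — R1, derive audit_required.
Round 4 — R2, derive break_glass.
Round 5 — R4, derive mfa_enrolled.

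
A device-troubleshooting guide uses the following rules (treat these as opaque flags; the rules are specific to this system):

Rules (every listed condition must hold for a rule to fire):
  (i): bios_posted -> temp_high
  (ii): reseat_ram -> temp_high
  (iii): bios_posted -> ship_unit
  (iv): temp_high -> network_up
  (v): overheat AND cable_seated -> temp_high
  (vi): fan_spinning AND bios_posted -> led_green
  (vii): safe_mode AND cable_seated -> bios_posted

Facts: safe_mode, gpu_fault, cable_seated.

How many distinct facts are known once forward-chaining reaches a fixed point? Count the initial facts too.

7

[1] (vii) [safe_mode AND cable_seated -> bios_posted]. ⇒ new: bios_posted.
[2] (i) [bios_posted -> temp_high]; (iii) [bios_posted -> ship_unit]. ⇒ new: temp_high, ship_unit.
[3] (iv) [temp_high -> network_up]. ⇒ new: network_up.
Closure: {bios_posted, cable_seated, gpu_fault, network_up, safe_mode, ship_unit, temp_high} — 7 facts.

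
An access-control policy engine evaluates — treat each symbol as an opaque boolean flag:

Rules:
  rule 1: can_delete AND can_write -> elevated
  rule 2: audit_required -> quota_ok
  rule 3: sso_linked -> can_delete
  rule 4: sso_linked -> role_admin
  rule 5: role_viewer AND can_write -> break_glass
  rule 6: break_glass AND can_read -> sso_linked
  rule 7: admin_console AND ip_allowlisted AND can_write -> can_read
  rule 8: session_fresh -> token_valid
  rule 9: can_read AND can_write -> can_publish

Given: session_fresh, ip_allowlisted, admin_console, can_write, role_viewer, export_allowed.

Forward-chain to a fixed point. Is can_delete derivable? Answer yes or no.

Round 1 — rule 5, rule 7, rule 8, derive break_glass, can_read, token_valid.
Round 2 — rule 6, rule 9, derive sso_linked, can_publish.
Round 3 — rule 3, rule 4, derive can_delete, role_admin.
Round 4 — rule 1, derive elevated.
can_delete appears in round 3, so it is derivable.

yes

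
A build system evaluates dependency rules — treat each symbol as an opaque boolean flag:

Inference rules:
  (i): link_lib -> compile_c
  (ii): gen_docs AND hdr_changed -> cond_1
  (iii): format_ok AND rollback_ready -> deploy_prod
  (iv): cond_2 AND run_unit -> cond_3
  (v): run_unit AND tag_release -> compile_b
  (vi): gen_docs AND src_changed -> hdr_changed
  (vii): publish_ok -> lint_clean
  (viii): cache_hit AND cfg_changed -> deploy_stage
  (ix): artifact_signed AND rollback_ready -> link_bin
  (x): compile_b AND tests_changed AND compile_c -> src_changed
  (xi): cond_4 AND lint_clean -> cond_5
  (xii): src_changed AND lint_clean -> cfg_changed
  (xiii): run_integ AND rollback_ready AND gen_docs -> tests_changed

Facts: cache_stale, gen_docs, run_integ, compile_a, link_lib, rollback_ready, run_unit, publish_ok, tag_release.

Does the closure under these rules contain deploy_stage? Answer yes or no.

no

Round 1 fires (i), (v), (vii), (xiii), giving compile_c, compile_b, lint_clean, tests_changed.
Round 2 fires (x), giving src_changed.
Round 3 fires (vi), (xii), giving hdr_changed, cfg_changed.
Round 4 fires (ii), giving cond_1.
Fixed point reached. deploy_stage is concluded only by (viii); (viii) needs cache_hit (never derived).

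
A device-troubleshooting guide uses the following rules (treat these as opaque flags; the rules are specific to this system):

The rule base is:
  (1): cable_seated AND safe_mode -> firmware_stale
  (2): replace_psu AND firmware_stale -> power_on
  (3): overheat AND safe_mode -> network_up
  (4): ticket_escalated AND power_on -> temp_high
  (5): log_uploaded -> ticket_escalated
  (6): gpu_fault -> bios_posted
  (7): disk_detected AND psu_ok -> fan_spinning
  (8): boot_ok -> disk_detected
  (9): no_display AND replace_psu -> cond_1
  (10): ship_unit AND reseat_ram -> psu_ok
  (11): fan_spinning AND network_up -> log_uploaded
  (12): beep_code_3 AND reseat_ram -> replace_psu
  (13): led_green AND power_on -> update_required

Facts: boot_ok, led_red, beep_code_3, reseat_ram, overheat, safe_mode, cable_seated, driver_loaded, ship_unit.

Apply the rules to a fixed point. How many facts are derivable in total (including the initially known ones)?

19

Round 1 — (1), (3), (8), (10), (12), derive firmware_stale, network_up, disk_detected, psu_ok, replace_psu.
Round 2 — (2), (7), derive power_on, fan_spinning.
Round 3 — (11), derive log_uploaded.
Round 4 — (5), derive ticket_escalated.
Round 5 — (4), derive temp_high.
Closure: {beep_code_3, boot_ok, cable_seated, disk_detected, driver_loaded, fan_spinning, firmware_stale, led_red, log_uploaded, network_up, overheat, power_on, psu_ok, replace_psu, reseat_ram, safe_mode, ship_unit, temp_high, ticket_escalated} — 19 facts.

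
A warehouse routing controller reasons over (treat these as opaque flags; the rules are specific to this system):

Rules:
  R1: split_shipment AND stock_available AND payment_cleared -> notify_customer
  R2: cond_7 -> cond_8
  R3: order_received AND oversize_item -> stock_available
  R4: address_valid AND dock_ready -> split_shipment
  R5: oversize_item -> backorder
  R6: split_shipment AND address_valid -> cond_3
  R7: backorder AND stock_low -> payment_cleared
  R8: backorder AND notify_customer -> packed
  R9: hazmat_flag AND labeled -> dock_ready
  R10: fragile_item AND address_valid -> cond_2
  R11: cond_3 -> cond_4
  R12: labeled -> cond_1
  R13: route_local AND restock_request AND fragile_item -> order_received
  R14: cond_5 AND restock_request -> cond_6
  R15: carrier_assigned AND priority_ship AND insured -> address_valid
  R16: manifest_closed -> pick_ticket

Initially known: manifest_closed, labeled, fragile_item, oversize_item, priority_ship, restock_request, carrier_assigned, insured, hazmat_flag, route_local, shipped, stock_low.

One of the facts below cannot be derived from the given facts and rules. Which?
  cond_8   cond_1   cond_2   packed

cond_8

Round 1: R5 [oversize_item -> backorder]; R9 [hazmat_flag AND labeled -> dock_ready]; R12 [labeled -> cond_1]; R13 [route_local AND restock_request AND fragile_item -> order_received]; R15 [carrier_assigned AND priority_ship AND insured -> address_valid]; R16 [manifest_closed -> pick_ticket]. New: backorder, dock_ready, cond_1, order_received, address_valid, pick_ticket.
Round 2: R3 [order_received AND oversize_item -> stock_available]; R4 [address_valid AND dock_ready -> split_shipment]; R7 [backorder AND stock_low -> payment_cleared]; R10 [fragile_item AND address_valid -> cond_2]. New: stock_available, split_shipment, payment_cleared, cond_2.
Round 3: R1 [split_shipment AND stock_available AND payment_cleared -> notify_customer]; R6 [split_shipment AND address_valid -> cond_3]. New: notify_customer, cond_3.
Round 4: R8 [backorder AND notify_customer -> packed]; R11 [cond_3 -> cond_4]. New: packed, cond_4.
Derived: cond_2 (round 2), cond_1 (round 1), packed (round 4). cond_8 never appears in any round.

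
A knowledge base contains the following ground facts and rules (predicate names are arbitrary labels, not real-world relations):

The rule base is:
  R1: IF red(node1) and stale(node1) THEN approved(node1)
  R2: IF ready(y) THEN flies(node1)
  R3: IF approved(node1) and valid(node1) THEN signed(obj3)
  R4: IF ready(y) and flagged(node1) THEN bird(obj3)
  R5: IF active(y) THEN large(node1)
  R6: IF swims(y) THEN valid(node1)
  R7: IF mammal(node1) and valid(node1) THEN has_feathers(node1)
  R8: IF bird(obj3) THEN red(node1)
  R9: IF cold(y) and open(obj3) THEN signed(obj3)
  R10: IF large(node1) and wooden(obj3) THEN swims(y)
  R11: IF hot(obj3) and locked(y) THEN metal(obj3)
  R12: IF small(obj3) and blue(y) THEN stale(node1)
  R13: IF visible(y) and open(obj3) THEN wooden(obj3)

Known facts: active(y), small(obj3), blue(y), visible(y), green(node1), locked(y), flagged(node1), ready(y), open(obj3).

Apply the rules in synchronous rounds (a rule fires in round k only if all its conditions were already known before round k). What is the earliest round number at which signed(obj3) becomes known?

Round 1 — R2, R4, R5, R12, R13, derive flies(node1), bird(obj3), large(node1), stale(node1), wooden(obj3).
Round 2 — R8, R10, derive red(node1), swims(y).
Round 3 — R1, R6, derive approved(node1), valid(node1).
Round 4 — R3, derive signed(obj3).
signed(obj3) first appears in round 4.

4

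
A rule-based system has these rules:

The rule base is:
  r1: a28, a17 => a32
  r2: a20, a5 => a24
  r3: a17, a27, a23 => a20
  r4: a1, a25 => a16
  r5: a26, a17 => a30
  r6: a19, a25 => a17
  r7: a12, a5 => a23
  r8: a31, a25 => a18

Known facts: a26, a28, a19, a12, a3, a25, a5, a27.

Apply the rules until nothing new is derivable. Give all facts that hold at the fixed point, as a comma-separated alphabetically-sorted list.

a12, a17, a19, a20, a23, a24, a25, a26, a27, a28, a3, a30, a32, a5

Round 1 — r6, r7, derive a17, a23.
Round 2 — r1, r3, r5, derive a32, a20, a30.
Round 3 — r2, derive a24.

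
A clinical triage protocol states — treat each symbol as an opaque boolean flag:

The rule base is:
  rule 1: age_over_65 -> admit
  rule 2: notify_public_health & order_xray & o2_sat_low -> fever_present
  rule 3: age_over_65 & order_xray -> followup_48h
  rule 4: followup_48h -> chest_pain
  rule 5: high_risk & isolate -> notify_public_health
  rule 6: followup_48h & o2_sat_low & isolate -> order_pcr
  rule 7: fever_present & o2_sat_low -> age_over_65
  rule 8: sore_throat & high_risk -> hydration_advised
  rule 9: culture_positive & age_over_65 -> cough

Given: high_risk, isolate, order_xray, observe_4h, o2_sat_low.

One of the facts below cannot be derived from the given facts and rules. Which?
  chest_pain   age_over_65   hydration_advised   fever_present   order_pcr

Round 1 — rule 5, derive notify_public_health.
Round 2 — rule 2, derive fever_present.
Round 3 — rule 7, derive age_over_65.
Round 4 — rule 1, rule 3, derive admit, followup_48h.
Round 5 — rule 4, rule 6, derive chest_pain, order_pcr.
Derived: age_over_65 (round 3), fever_present (round 2), order_pcr (round 5), chest_pain (round 5). hydration_advised never appears in any round.

hydration_advised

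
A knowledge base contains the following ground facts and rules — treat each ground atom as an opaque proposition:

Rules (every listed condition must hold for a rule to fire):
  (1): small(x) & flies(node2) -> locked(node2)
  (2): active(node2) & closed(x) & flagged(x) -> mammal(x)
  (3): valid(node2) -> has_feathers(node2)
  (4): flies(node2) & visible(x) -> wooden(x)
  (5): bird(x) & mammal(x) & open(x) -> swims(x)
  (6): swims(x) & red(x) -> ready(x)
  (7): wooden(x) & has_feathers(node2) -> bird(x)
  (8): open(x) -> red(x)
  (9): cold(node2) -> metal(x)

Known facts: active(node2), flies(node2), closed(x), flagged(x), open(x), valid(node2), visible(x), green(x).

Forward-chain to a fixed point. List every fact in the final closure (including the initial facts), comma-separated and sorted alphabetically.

Round 1 fires (2), (3), (4), (8), giving mammal(x), has_feathers(node2), wooden(x), red(x).
Round 2 fires (7), giving bird(x).
Round 3 fires (5), giving swims(x).
Round 4 fires (6), giving ready(x).

active(node2), bird(x), closed(x), flagged(x), flies(node2), green(x), has_feathers(node2), mammal(x), open(x), ready(x), red(x), swims(x), valid(node2), visible(x), wooden(x)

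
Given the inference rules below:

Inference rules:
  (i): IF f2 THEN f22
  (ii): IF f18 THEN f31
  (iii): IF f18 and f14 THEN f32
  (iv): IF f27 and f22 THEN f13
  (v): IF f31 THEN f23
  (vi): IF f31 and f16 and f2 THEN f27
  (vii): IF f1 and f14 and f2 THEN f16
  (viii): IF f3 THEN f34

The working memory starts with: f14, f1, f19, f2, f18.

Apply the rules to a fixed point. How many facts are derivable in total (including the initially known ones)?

Round 1 fires (i), (ii), (iii), (vii), giving f22, f31, f32, f16.
Round 2 fires (v), (vi), giving f23, f27.
Round 3 fires (iv), giving f13.
Closure: {f1, f13, f14, f16, f18, f19, f2, f22, f23, f27, f31, f32} — 12 facts.

12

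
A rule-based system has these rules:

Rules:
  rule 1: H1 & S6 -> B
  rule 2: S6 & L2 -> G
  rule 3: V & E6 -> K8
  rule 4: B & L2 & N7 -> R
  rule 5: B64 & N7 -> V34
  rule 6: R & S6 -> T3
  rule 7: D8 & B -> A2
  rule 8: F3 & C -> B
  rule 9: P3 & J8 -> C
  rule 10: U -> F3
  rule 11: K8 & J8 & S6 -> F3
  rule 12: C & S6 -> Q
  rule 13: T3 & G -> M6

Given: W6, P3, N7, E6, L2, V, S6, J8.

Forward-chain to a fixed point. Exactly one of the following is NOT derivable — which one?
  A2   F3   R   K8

[1] rule 2 [S6 & L2 -> G]; rule 3 [V & E6 -> K8]; rule 9 [P3 & J8 -> C]. ⇒ new: G, K8, C.
[2] rule 11 [K8 & J8 & S6 -> F3]; rule 12 [C & S6 -> Q]. ⇒ new: F3, Q.
[3] rule 8 [F3 & C -> B]. ⇒ new: B.
[4] rule 4 [B & L2 & N7 -> R]. ⇒ new: R.
[5] rule 6 [R & S6 -> T3]. ⇒ new: T3.
[6] rule 13 [T3 & G -> M6]. ⇒ new: M6.
Derived: K8 (round 1), R (round 4), F3 (round 2). A2 never appears in any round.

A2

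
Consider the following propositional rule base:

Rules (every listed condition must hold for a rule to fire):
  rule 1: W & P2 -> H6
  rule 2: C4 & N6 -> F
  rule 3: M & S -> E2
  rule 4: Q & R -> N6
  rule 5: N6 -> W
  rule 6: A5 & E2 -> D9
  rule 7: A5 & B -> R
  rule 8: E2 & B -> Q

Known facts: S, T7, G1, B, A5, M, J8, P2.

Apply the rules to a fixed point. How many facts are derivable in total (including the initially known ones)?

Round 1: rule 3 [M & S -> E2]; rule 7 [A5 & B -> R]. Adds E2, R.
Round 2: rule 6 [A5 & E2 -> D9]; rule 8 [E2 & B -> Q]. Adds D9, Q.
Round 3: rule 4 [Q & R -> N6]. Adds N6.
Round 4: rule 5 [N6 -> W]. Adds W.
Round 5: rule 1 [W & P2 -> H6]. Adds H6.
Closure: {A5, B, D9, E2, G1, H6, J8, M, N6, P2, Q, R, S, T7, W} — 15 facts.

15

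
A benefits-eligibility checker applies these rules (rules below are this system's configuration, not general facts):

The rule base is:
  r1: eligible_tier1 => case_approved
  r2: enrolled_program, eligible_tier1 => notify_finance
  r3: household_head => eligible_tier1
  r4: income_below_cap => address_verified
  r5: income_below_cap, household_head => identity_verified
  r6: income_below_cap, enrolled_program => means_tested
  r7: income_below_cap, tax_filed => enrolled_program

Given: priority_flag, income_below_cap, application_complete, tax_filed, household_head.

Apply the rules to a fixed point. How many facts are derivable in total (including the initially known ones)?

12

Round 1 fires r3, r4, r5, r7, giving eligible_tier1, address_verified, identity_verified, enrolled_program.
Round 2 fires r1, r2, r6, giving case_approved, notify_finance, means_tested.
Closure: {address_verified, application_complete, case_approved, eligible_tier1, enrolled_program, household_head, identity_verified, income_below_cap, means_tested, notify_finance, priority_flag, tax_filed} — 12 facts.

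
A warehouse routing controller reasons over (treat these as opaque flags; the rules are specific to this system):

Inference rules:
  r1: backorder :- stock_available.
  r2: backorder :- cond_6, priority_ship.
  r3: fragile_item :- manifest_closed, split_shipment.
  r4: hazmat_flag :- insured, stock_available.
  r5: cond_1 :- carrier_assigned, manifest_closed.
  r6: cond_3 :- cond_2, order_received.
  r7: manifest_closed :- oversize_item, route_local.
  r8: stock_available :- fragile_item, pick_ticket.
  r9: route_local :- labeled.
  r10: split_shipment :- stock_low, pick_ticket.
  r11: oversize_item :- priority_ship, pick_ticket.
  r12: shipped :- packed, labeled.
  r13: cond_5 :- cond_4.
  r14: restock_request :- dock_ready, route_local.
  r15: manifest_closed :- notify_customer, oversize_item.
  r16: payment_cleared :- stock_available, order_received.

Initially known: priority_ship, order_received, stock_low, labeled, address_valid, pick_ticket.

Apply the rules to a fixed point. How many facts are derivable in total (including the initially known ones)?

14

Round 1 fires r9, r10, r11, giving route_local, split_shipment, oversize_item.
Round 2 fires r7, giving manifest_closed.
Round 3 fires r3, giving fragile_item.
Round 4 fires r8, giving stock_available.
Round 5 fires r1, r16, giving backorder, payment_cleared.
Closure: {address_valid, backorder, fragile_item, labeled, manifest_closed, order_received, oversize_item, payment_cleared, pick_ticket, priority_ship, route_local, split_shipment, stock_available, stock_low} — 14 facts.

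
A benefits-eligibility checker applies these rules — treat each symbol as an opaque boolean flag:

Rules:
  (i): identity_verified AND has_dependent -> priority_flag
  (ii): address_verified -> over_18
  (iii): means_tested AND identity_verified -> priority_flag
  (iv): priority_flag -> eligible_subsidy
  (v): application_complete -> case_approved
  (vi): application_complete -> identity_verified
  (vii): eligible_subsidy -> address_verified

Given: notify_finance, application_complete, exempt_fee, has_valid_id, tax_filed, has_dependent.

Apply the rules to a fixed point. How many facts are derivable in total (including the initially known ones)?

Round 1: (v) [application_complete -> case_approved]; (vi) [application_complete -> identity_verified]. New: case_approved, identity_verified.
Round 2: (i) [identity_verified AND has_dependent -> priority_flag]. New: priority_flag.
Round 3: (iv) [priority_flag -> eligible_subsidy]. New: eligible_subsidy.
Round 4: (vii) [eligible_subsidy -> address_verified]. New: address_verified.
Round 5: (ii) [address_verified -> over_18]. New: over_18.
Closure: {address_verified, application_complete, case_approved, eligible_subsidy, exempt_fee, has_dependent, has_valid_id, identity_verified, notify_finance, over_18, priority_flag, tax_filed} — 12 facts.

12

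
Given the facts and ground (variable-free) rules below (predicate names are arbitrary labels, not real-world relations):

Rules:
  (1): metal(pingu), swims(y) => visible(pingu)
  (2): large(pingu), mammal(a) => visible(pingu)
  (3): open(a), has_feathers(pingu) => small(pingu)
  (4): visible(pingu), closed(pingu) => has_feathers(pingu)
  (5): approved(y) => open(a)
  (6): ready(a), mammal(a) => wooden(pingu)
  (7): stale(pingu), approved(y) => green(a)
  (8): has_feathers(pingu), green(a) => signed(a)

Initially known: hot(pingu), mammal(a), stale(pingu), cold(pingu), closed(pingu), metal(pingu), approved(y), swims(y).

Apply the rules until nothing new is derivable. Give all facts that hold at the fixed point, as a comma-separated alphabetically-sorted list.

approved(y), closed(pingu), cold(pingu), green(a), has_feathers(pingu), hot(pingu), mammal(a), metal(pingu), open(a), signed(a), small(pingu), stale(pingu), swims(y), visible(pingu)

Round 1: (1) [metal(pingu), swims(y) => visible(pingu)]; (5) [approved(y) => open(a)]; (7) [stale(pingu), approved(y) => green(a)]. Adds visible(pingu), open(a), green(a).
Round 2: (4) [visible(pingu), closed(pingu) => has_feathers(pingu)]. Adds has_feathers(pingu).
Round 3: (3) [open(a), has_feathers(pingu) => small(pingu)]; (8) [has_feathers(pingu), green(a) => signed(a)]. Adds small(pingu), signed(a).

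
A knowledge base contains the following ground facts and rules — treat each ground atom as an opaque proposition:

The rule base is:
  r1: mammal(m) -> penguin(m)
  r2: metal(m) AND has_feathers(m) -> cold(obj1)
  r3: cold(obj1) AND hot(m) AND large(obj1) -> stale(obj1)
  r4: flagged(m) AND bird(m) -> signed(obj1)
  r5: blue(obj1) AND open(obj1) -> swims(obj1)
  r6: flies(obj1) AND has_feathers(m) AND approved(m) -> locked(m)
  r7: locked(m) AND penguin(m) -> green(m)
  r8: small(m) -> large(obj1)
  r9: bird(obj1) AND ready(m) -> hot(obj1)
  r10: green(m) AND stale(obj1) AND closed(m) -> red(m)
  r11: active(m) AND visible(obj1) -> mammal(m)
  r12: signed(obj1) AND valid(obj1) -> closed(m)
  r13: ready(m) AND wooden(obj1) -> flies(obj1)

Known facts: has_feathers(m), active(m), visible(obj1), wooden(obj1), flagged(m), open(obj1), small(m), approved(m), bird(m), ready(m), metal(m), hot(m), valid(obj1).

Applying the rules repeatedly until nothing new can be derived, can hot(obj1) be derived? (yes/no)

no

Round 1 — r2, r4, r8, r11, r13, derive cold(obj1), signed(obj1), large(obj1), mammal(m), flies(obj1).
Round 2 — r1, r3, r6, r12, derive penguin(m), stale(obj1), locked(m), closed(m).
Round 3 — r7, derive green(m).
Round 4 — r10, derive red(m).
Fixed point reached. hot(obj1) is concluded only by r9; r9 needs bird(obj1) (never derived).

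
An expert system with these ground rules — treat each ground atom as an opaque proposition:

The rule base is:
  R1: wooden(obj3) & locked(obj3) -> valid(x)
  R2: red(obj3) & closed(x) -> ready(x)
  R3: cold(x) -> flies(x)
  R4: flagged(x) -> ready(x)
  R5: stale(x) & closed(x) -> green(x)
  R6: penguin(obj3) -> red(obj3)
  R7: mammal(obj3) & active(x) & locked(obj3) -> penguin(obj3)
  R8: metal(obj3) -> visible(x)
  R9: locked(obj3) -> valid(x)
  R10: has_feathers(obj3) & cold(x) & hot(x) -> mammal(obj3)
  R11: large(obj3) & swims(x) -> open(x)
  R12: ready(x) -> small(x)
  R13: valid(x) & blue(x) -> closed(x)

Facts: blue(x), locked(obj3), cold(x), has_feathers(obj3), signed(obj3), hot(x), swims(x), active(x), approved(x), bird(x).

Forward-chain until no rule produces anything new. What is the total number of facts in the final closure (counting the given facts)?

18

Round 1 fires R3, R9, R10, giving flies(x), valid(x), mammal(obj3).
Round 2 fires R7, R13, giving penguin(obj3), closed(x).
Round 3 fires R6, giving red(obj3).
Round 4 fires R2, giving ready(x).
Round 5 fires R12, giving small(x).
Closure: {active(x), approved(x), bird(x), blue(x), closed(x), cold(x), flies(x), has_feathers(obj3), hot(x), locked(obj3), mammal(obj3), penguin(obj3), ready(x), red(obj3), signed(obj3), small(x), swims(x), valid(x)} — 18 facts.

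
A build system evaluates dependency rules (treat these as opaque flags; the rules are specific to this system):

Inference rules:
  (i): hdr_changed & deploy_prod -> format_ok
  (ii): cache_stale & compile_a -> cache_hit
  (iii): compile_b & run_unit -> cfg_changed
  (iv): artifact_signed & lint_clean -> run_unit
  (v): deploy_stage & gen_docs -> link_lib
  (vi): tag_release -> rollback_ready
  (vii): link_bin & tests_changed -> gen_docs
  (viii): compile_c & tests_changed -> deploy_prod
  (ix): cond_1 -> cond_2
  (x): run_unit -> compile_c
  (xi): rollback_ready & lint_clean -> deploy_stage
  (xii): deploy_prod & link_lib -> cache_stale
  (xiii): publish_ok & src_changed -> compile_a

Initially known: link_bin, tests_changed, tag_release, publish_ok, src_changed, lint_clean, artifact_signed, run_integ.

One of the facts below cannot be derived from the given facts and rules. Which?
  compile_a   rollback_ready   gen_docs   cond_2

cond_2

Round 1: (iv) [artifact_signed & lint_clean -> run_unit]; (vi) [tag_release -> rollback_ready]; (vii) [link_bin & tests_changed -> gen_docs]; (xiii) [publish_ok & src_changed -> compile_a]. New: run_unit, rollback_ready, gen_docs, compile_a.
Round 2: (x) [run_unit -> compile_c]; (xi) [rollback_ready & lint_clean -> deploy_stage]. New: compile_c, deploy_stage.
Round 3: (v) [deploy_stage & gen_docs -> link_lib]; (viii) [compile_c & tests_changed -> deploy_prod]. New: link_lib, deploy_prod.
Round 4: (xii) [deploy_prod & link_lib -> cache_stale]. New: cache_stale.
Round 5: (ii) [cache_stale & compile_a -> cache_hit]. New: cache_hit.
Derived: compile_a (round 1), rollback_ready (round 1), gen_docs (round 1). cond_2 never appears in any round.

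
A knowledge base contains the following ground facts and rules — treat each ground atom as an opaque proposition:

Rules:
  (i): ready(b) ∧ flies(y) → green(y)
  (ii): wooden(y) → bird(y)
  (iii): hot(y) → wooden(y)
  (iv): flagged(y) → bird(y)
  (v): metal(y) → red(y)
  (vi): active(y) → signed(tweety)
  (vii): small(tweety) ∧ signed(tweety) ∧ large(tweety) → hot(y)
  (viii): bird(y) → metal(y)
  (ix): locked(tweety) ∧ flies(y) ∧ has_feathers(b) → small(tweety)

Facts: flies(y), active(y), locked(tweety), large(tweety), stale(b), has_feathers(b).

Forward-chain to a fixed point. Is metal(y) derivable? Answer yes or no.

yes

Round 1 — (vi), (ix), derive signed(tweety), small(tweety).
Round 2 — (vii), derive hot(y).
Round 3 — (iii), derive wooden(y).
Round 4 — (ii), derive bird(y).
Round 5 — (viii), derive metal(y).
Round 6 — (v), derive red(y).
metal(y) appears in round 5, so it is derivable.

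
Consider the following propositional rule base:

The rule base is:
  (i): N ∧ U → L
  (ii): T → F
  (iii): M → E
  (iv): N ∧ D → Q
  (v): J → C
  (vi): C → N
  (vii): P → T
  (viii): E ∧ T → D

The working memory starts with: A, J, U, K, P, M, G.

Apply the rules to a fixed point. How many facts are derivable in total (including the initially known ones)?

Round 1 — (iii), (v), (vii), derive E, C, T.
Round 2 — (ii), (vi), (viii), derive F, N, D.
Round 3 — (i), (iv), derive L, Q.
Closure: {A, C, D, E, F, G, J, K, L, M, N, P, Q, T, U} — 15 facts.

15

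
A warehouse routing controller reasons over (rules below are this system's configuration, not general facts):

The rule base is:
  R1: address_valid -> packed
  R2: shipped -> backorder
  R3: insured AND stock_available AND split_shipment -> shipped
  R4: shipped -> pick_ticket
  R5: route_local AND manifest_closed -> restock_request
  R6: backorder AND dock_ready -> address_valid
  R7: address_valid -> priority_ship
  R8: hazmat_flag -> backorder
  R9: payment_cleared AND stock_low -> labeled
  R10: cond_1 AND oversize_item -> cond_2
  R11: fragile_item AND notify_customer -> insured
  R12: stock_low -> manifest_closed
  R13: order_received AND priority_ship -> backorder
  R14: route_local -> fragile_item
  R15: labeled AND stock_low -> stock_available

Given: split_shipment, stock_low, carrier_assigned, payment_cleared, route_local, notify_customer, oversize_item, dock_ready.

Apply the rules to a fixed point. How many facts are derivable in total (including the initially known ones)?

20

[1] R9 [payment_cleared AND stock_low -> labeled]; R12 [stock_low -> manifest_closed]; R14 [route_local -> fragile_item]. ⇒ new: labeled, manifest_closed, fragile_item.
[2] R5 [route_local AND manifest_closed -> restock_request]; R11 [fragile_item AND notify_customer -> insured]; R15 [labeled AND stock_low -> stock_available]. ⇒ new: restock_request, insured, stock_available.
[3] R3 [insured AND stock_available AND split_shipment -> shipped]. ⇒ new: shipped.
[4] R2 [shipped -> backorder]; R4 [shipped -> pick_ticket]. ⇒ new: backorder, pick_ticket.
[5] R6 [backorder AND dock_ready -> address_valid]. ⇒ new: address_valid.
[6] R1 [address_valid -> packed]; R7 [address_valid -> priority_ship]. ⇒ new: packed, priority_ship.
Closure: {address_valid, backorder, carrier_assigned, dock_ready, fragile_item, insured, labeled, manifest_closed, notify_customer, oversize_item, packed, payment_cleared, pick_ticket, priority_ship, restock_request, route_local, shipped, split_shipment, stock_available, stock_low} — 20 facts.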